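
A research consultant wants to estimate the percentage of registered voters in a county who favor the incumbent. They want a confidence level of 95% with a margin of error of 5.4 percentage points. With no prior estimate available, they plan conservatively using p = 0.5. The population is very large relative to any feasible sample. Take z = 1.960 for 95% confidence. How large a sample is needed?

With p = 0.5, p(1−p) = 0.25.
n = z²·p(1−p)/E² = 1.960² × 0.2500 / 0.054² = 3.8416 × 0.2500 / 0.002916 ≈ 329.36.
Rounding up gives n = 330.

330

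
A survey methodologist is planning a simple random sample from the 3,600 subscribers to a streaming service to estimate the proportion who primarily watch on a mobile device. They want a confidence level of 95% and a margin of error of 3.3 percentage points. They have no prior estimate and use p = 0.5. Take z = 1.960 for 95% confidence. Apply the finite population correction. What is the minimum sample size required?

Unadjusted: n₀ = 1.960² × 0.50 × 0.50 / 0.033² ≈ 881.91, so n₀ = 882.
Finite population correction with N = 3,600: n = n₀ / (1 + (n₀−1)/N) = 882 / (1 + 881/3600) = 882 / 1.2447 ≈ 708.59.
Rounding up, n = 709.

709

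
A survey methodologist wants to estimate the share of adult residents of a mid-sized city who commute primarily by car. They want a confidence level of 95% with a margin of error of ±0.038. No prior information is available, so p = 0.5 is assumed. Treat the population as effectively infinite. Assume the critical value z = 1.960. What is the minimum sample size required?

666

With p = 0.5, p(1−p) = 0.25.
n = z²·p(1−p)/E² = 1.960² × 0.2500 / 0.038² = 3.8416 × 0.2500 / 0.001444 ≈ 665.10.
Rounding up gives n = 666.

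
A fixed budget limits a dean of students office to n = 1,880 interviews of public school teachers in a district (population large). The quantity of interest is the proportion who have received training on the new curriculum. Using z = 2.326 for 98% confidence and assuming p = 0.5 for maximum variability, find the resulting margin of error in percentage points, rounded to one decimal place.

2.7

SE(p̂) = √[p(1−p)/n] = √[0.2500/1880] = 0.01153.
E = z × SE = 2.326 × 0.01153 = 0.02682, or 2.7 percentage points.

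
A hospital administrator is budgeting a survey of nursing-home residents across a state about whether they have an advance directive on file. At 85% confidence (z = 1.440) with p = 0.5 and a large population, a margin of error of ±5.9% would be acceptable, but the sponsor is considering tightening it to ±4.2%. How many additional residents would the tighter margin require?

145

At ±5.9%: n = 1.440² × 0.2500 / 0.059² ≈ 148.92 → 149.
At ±4.2%: n = 1.440² × 0.2500 / 0.042² ≈ 293.88 → 294.
Additional respondents: 294 − 149 = 145.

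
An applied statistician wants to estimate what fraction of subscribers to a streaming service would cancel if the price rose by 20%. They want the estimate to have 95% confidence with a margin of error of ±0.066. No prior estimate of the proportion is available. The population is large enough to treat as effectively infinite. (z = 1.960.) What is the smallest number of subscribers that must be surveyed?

With no prior estimate, use p = 0.5, giving p(1−p) = 0.25.
n = z²·p(1−p)/E² = 1.960² × 0.2500 / 0.066² = 3.8416 × 0.2500 / 0.004356 ≈ 220.48.
Rounding up gives n = 221.

221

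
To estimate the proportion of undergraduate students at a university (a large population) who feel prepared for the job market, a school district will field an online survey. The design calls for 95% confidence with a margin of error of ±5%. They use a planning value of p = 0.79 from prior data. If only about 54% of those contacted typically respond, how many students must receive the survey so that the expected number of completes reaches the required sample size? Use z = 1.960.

Completed interviews needed: n₀ = 1.960² × 0.1659 / 0.050² ≈ 254.93 → 255.
At a 54% response rate, contacts needed = 255 / 0.54 ≈ 472.22 → 473.

473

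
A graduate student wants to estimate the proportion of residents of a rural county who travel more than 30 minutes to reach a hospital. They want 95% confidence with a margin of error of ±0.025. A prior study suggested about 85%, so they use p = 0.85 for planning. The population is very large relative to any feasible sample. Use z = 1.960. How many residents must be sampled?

With p = 0.85, p(1−p) = 0.1275.
n = z²·p(1−p)/E² = 1.960² × 0.1275 / 0.025² = 3.8416 × 0.1275 / 0.000625 ≈ 783.69.
Rounding up gives n = 784.

784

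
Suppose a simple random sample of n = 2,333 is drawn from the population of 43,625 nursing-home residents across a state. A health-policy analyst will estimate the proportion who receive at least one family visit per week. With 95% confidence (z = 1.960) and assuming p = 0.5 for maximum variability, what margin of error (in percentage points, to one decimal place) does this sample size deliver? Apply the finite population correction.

Finite-population factor: (N−n)/(N−1) = (43625−2333)/(43625−1) = 0.9465.
SE(p̂) = √[p(1−p)/n · (N−n)/(N−1)] = √[0.2500/2333 × 0.9465] = 0.01007.
E = z × SE = 1.960 × 0.01007 = 0.01974 ≈ 2.0 percentage points.

2.0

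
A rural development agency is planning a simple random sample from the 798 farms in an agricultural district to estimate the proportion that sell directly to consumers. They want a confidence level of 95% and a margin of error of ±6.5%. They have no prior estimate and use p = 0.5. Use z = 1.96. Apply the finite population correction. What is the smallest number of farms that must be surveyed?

Unadjusted: n₀ = 1.96² × 0.50 × 0.50 / 0.065² ≈ 227.31, so n₀ = 228.
Finite population correction with N = 798: n = n₀ / (1 + (n₀−1)/N) = 228 / (1 + 227/798) = 228 / 1.2845 ≈ 177.51.
Rounding up, n = 178.

178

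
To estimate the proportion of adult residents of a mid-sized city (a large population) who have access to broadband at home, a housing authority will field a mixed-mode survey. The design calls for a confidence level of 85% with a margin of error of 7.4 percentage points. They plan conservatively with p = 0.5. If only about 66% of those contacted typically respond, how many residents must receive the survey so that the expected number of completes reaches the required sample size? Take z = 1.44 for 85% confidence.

144

Completed interviews needed: n₀ = 1.44² × 0.2500 / 0.074² ≈ 94.67 → 95.
At a 66% response rate, contacts needed = 95 / 0.66 ≈ 143.94 → 144.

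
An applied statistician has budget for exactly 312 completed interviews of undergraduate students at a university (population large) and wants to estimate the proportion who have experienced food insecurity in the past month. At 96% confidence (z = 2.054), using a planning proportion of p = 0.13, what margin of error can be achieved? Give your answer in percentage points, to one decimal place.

SE(p̂) = √[p(1−p)/n] = √[0.1131/312] = 0.01904.
E = z × SE = 2.054 × 0.01904 = 0.03911, or 3.9 percentage points.

3.9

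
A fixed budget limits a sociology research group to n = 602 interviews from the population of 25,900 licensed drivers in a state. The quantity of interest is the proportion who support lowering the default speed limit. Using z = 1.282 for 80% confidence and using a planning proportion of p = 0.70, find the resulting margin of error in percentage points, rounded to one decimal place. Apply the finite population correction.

Finite-population factor: (N−n)/(N−1) = (25900−602)/(25900−1) = 0.9768.
SE(p̂) = √[p(1−p)/n · (N−n)/(N−1)] = √[0.2100/602 × 0.9768] = 0.01846.
E = z × SE = 1.282 × 0.01846 = 0.02366 ≈ 2.4 percentage points.

2.4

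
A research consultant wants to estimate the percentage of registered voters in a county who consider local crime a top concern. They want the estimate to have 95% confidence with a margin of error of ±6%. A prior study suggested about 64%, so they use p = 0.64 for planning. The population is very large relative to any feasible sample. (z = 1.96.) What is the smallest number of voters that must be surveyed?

With p = 0.64, p(1−p) = 0.2304.
n = z²·p(1−p)/E² = 1.96² × 0.2304 / 0.060² = 3.8416 × 0.2304 / 0.003600 ≈ 245.86.
Rounding up gives n = 246.

246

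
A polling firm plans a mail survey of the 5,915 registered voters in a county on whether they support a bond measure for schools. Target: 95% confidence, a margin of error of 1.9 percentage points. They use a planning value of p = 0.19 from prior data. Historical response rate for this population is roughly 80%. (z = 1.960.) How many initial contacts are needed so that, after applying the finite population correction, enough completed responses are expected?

1604

Completed interviews needed (unadjusted): n₀ = 1.960² × 0.1539 / 0.019² ≈ 1637.73 → 1638.
FPC for N = 5,915: n = 1638 / (1 + 1637/5915) = 1638 / 1.2768 ≈ 1282.94 → 1283.
At an 80% response rate, contacts needed = 1283 / 0.80 ≈ 1603.75 → 1604.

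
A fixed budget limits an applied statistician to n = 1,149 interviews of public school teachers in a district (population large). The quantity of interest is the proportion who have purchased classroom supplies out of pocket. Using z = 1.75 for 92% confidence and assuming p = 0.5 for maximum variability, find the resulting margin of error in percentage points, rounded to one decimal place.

2.6

SE(p̂) = √[p(1−p)/n] = √[0.2500/1149] = 0.01475.
E = z × SE = 1.75 × 0.01475 = 0.02581, or 2.6 percentage points.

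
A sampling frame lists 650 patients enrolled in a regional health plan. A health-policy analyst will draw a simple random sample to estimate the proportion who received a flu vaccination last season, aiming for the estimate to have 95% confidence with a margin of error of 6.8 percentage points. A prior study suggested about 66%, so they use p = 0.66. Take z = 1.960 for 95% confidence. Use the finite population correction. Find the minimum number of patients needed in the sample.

146

Unadjusted: n₀ = 1.960² × 0.66 × 0.34 / 0.068² ≈ 186.43, so n₀ = 187.
Finite population correction with N = 650: n = n₀ / (1 + (n₀−1)/N) = 187 / (1 + 186/650) = 187 / 1.2862 ≈ 145.39.
Rounding up, n = 146.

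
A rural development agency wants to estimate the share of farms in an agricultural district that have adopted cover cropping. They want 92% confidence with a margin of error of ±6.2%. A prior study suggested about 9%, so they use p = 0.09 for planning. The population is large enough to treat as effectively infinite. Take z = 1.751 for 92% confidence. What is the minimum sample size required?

With p = 0.09, p(1−p) = 0.0819.
n = z²·p(1−p)/E² = 1.751² × 0.0819 / 0.062² = 3.0660 × 0.0819 / 0.003844 ≈ 65.32.
Rounding up gives n = 66.

66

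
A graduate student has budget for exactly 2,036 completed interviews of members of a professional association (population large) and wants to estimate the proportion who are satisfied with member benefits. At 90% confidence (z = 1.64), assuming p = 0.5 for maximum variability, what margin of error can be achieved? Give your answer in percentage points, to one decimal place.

SE(p̂) = √[p(1−p)/n] = √[0.2500/2036] = 0.01108.
E = z × SE = 1.64 × 0.01108 = 0.01817, or 1.8 percentage points.

1.8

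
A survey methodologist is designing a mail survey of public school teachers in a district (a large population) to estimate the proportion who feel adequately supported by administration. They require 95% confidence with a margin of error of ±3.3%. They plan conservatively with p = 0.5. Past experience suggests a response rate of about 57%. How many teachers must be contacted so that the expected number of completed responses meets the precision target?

1548

For 95% confidence, z = 1.96.
Completed interviews needed: n₀ = 1.96² × 0.2500 / 0.033² ≈ 881.91 → 882.
At a 57% response rate, contacts needed = 882 / 0.57 ≈ 1547.37 → 1548.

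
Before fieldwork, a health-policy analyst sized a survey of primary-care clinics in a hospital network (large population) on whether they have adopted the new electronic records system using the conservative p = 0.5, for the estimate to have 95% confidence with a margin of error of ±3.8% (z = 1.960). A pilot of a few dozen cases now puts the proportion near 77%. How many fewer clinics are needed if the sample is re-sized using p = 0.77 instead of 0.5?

Conservative (p = 0.5): n = 1.960² × 0.25 / 0.038² ≈ 665.10 → 666.
Using p = 0.77: p(1−p) = 0.1771, so n = 1.960² × 0.1771 / 0.038² ≈ 471.15 → 472.
Reduction: 666 − 472 = 194.

194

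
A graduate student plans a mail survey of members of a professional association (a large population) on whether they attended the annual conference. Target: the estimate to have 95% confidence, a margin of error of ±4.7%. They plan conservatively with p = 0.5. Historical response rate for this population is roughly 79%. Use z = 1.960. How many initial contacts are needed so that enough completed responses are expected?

551

Completed interviews needed: n₀ = 1.960² × 0.2500 / 0.047² ≈ 434.77 → 435.
At a 79% response rate, contacts needed = 435 / 0.79 ≈ 550.63 → 551.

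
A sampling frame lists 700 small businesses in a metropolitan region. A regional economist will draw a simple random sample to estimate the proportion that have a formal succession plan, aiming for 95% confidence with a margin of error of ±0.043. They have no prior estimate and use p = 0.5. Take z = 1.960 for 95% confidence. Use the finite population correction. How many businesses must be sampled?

299

Unadjusted: n₀ = 1.960² × 0.50 × 0.50 / 0.043² ≈ 519.42, so n₀ = 520.
Finite population correction with N = 700: n = n₀ / (1 + (n₀−1)/N) = 520 / (1 + 519/700) = 520 / 1.7414 ≈ 298.61.
Rounding up, n = 299.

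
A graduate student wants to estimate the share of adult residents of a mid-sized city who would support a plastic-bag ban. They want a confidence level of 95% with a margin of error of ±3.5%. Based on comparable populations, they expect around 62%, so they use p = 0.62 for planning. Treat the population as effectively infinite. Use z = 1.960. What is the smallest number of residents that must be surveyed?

With p = 0.62, p(1−p) = 0.2356.
n = z²·p(1−p)/E² = 1.960² × 0.2356 / 0.035² = 3.8416 × 0.2356 / 0.001225 ≈ 738.84.
Rounding up gives n = 739.

739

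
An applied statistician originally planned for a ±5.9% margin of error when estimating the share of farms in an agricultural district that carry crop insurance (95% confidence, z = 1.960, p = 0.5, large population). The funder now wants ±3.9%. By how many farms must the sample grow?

At ±5.9%: n = 1.960² × 0.2500 / 0.059² ≈ 275.90 → 276.
At ±3.9%: n = 1.960² × 0.2500 / 0.039² ≈ 631.43 → 632.
Additional respondents: 632 − 276 = 356.

356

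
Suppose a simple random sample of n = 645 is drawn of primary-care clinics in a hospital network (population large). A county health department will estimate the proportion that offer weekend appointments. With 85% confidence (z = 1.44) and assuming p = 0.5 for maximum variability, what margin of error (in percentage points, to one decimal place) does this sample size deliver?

SE(p̂) = √[p(1−p)/n] = √[0.2500/645] = 0.01969.
E = z × SE = 1.44 × 0.01969 = 0.02835, or 2.8 percentage points.

2.8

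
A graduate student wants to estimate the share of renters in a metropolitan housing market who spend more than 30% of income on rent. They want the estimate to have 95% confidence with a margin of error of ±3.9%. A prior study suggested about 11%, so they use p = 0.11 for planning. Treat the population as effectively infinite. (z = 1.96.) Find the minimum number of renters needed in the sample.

With p = 0.11, p(1−p) = 0.0979.
n = z²·p(1−p)/E² = 1.96² × 0.0979 / 0.039² = 3.8416 × 0.0979 / 0.001521 ≈ 247.27.
Rounding up gives n = 248.

248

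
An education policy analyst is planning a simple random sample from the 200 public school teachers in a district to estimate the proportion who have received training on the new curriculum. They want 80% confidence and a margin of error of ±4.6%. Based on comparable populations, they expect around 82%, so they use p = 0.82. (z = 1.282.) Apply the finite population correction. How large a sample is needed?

Unadjusted: n₀ = 1.282² × 0.82 × 0.18 / 0.046² ≈ 114.64, so n₀ = 115.
Finite population correction with N = 200: n = n₀ / (1 + (n₀−1)/N) = 115 / (1 + 114/200) = 115 / 1.5700 ≈ 73.25.
Rounding up, n = 74.

74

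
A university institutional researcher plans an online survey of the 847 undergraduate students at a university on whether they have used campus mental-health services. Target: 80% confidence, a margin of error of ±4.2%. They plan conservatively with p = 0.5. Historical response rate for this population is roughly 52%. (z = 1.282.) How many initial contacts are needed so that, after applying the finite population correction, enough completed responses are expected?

352

Completed interviews needed (unadjusted): n₀ = 1.282² × 0.2500 / 0.042² ≈ 232.93 → 233.
FPC for N = 847: n = 233 / (1 + 232/847) = 233 / 1.2739 ≈ 182.90 → 183.
At a 52% response rate, contacts needed = 183 / 0.52 ≈ 351.92 → 352.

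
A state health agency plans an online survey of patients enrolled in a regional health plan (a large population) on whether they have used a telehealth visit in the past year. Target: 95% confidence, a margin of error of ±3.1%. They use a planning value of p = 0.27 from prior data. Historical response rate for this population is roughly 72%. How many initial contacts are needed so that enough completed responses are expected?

1095

For 95% confidence, z = 1.960.
Completed interviews needed: n₀ = 1.960² × 0.1971 / 0.031² ≈ 787.91 → 788.
At a 72% response rate, contacts needed = 788 / 0.72 ≈ 1094.44 → 1095.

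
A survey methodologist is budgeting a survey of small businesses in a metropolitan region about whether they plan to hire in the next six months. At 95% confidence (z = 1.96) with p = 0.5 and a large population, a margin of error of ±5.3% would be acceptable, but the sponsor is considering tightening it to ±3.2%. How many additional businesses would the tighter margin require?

At ±5.3%: n = 1.96² × 0.2500 / 0.053² ≈ 341.90 → 342.
At ±3.2%: n = 1.96² × 0.2500 / 0.032² ≈ 937.89 → 938.
Additional respondents: 938 − 342 = 596.

596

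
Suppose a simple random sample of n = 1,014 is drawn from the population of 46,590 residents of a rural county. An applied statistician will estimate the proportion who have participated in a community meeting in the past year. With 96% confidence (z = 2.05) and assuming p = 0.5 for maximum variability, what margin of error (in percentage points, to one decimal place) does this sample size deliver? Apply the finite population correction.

3.2

Finite-population factor: (N−n)/(N−1) = (46590−1014)/(46590−1) = 0.9783.
SE(p̂) = √[p(1−p)/n · (N−n)/(N−1)] = √[0.2500/1014 × 0.9783] = 0.01553.
E = z × SE = 2.05 × 0.01553 = 0.03184 ≈ 3.2 percentage points.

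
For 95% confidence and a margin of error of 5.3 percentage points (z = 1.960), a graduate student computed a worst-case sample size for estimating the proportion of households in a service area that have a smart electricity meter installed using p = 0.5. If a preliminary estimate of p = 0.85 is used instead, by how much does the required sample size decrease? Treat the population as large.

Conservative (p = 0.5): n = 1.960² × 0.25 / 0.053² ≈ 341.90 → 342.
Using p = 0.85: p(1−p) = 0.1275, so n = 1.960² × 0.1275 / 0.053² ≈ 174.37 → 175.
Reduction: 342 − 175 = 167.

167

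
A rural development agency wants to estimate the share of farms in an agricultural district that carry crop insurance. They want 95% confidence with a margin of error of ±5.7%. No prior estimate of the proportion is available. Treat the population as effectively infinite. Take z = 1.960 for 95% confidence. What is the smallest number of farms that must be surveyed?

With no prior estimate, use p = 0.5, giving p(1−p) = 0.25.
n = z²·p(1−p)/E² = 1.960² × 0.2500 / 0.057² = 3.8416 × 0.2500 / 0.003249 ≈ 295.60.
Rounding up gives n = 296.

296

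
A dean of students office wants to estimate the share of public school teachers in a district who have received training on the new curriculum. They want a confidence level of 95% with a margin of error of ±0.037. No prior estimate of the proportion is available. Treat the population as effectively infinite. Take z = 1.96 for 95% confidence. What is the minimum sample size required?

702

With no prior estimate, use p = 0.5, giving p(1−p) = 0.25.
n = z²·p(1−p)/E² = 1.96² × 0.2500 / 0.037² = 3.8416 × 0.2500 / 0.001369 ≈ 701.53.
Rounding up gives n = 702.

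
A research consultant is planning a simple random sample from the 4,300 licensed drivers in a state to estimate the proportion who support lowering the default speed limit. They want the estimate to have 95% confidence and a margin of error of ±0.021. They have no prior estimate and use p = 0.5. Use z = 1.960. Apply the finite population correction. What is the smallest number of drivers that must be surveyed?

Unadjusted: n₀ = 1.960² × 0.50 × 0.50 / 0.021² ≈ 2177.78, so n₀ = 2178.
Finite population correction with N = 4,300: n = n₀ / (1 + (n₀−1)/N) = 2178 / (1 + 2177/4300) = 2178 / 1.5063 ≈ 1445.95.
Rounding up, n = 1446.

1446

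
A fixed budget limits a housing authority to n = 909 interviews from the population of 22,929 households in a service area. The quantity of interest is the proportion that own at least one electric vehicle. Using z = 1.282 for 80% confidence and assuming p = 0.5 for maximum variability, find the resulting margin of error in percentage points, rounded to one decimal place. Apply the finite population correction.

2.1

Finite-population factor: (N−n)/(N−1) = (22929−909)/(22929−1) = 0.9604.
SE(p̂) = √[p(1−p)/n · (N−n)/(N−1)] = √[0.2500/909 × 0.9604] = 0.01625.
E = z × SE = 1.282 × 0.01625 = 0.02084 ≈ 2.1 percentage points.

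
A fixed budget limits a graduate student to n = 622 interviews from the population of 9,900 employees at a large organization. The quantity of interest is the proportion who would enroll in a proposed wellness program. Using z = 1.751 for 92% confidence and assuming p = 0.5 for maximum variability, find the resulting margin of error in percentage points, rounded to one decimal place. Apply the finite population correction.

Finite-population factor: (N−n)/(N−1) = (9900−622)/(9900−1) = 0.9373.
SE(p̂) = √[p(1−p)/n · (N−n)/(N−1)] = √[0.2500/622 × 0.9373] = 0.01941.
E = z × SE = 1.751 × 0.01941 = 0.03399 ≈ 3.4 percentage points.

3.4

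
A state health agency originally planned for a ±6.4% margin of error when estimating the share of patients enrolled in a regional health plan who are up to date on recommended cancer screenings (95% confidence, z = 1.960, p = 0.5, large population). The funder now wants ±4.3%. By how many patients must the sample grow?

285

At ±6.4%: n = 1.960² × 0.2500 / 0.064² ≈ 234.47 → 235.
At ±4.3%: n = 1.960² × 0.2500 / 0.043² ≈ 519.42 → 520.
Additional respondents: 520 − 235 = 285.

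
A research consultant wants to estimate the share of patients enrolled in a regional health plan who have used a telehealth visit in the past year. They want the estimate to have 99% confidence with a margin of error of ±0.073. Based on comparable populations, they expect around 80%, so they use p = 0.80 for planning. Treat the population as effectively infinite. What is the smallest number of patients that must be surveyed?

For 99% confidence, z = 2.576.
With p = 0.80, p(1−p) = 0.1600.
n = z²·p(1−p)/E² = 2.576² × 0.1600 / 0.073² = 6.6358 × 0.1600 / 0.005329 ≈ 199.24.
Rounding up gives n = 200.

200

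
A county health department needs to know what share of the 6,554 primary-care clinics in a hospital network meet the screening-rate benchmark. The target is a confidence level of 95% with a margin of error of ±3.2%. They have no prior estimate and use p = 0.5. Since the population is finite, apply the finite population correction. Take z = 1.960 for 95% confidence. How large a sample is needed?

821

Unadjusted: n₀ = 1.960² × 0.50 × 0.50 / 0.032² ≈ 937.89, so n₀ = 938.
Finite population correction with N = 6,554: n = n₀ / (1 + (n₀−1)/N) = 938 / (1 + 937/6554) = 938 / 1.1430 ≈ 820.67.
Rounding up, n = 821.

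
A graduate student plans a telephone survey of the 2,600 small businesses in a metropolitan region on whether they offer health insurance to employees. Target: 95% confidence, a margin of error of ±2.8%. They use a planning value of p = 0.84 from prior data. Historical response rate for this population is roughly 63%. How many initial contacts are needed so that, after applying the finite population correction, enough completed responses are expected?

For 95% confidence, z = 1.960.
Completed interviews needed (unadjusted): n₀ = 1.960² × 0.1344 / 0.028² ≈ 658.56 → 659.
FPC for N = 2,600: n = 659 / (1 + 658/2600) = 659 / 1.2531 ≈ 525.91 → 526.
At a 63% response rate, contacts needed = 526 / 0.63 ≈ 834.92 → 835.

835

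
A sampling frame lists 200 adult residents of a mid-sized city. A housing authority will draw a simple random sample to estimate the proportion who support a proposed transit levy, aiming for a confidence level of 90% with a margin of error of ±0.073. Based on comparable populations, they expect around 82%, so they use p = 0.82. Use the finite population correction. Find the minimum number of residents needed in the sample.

For 90% confidence, z = 1.64.
Unadjusted: n₀ = 1.64² × 0.82 × 0.18 / 0.073² ≈ 74.50, so n₀ = 75.
Finite population correction with N = 200: n = n₀ / (1 + (n₀−1)/N) = 75 / (1 + 74/200) = 75 / 1.3700 ≈ 54.74.
Rounding up, n = 55.

55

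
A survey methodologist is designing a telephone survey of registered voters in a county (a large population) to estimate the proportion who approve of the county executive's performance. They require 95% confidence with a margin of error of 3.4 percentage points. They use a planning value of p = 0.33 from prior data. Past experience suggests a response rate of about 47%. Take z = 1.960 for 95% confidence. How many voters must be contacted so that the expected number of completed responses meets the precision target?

1564

Completed interviews needed: n₀ = 1.960² × 0.2211 / 0.034² ≈ 734.76 → 735.
At a 47% response rate, contacts needed = 735 / 0.47 ≈ 1563.83 → 1564.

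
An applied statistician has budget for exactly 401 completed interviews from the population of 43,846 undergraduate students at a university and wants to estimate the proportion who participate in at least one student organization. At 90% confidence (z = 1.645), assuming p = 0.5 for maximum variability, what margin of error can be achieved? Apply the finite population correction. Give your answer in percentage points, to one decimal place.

Finite-population factor: (N−n)/(N−1) = (43846−401)/(43846−1) = 0.9909.
SE(p̂) = √[p(1−p)/n · (N−n)/(N−1)] = √[0.2500/401 × 0.9909] = 0.02485.
E = z × SE = 1.645 × 0.02485 = 0.04089 ≈ 4.1 percentage points.

4.1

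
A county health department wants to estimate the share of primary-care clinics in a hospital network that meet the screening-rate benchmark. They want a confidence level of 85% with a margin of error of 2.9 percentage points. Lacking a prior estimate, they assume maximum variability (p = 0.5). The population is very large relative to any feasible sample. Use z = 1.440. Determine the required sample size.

617

With p = 0.5, p(1−p) = 0.25.
n = z²·p(1−p)/E² = 1.440² × 0.2500 / 0.029² = 2.0736 × 0.2500 / 0.000841 ≈ 616.41.
Rounding up gives n = 617.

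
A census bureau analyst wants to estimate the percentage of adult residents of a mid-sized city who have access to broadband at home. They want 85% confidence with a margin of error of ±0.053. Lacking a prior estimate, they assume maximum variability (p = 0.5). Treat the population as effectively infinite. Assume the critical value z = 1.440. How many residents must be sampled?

With p = 0.5, p(1−p) = 0.25.
n = z²·p(1−p)/E² = 1.440² × 0.2500 / 0.053² = 2.0736 × 0.2500 / 0.002809 ≈ 184.55.
Rounding up gives n = 185.

185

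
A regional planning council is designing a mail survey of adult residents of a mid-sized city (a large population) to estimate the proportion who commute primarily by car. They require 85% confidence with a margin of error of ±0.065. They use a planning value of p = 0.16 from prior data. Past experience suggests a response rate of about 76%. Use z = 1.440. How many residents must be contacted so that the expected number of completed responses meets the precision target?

Completed interviews needed: n₀ = 1.440² × 0.1344 / 0.065² ≈ 65.96 → 66.
At a 76% response rate, contacts needed = 66 / 0.76 ≈ 86.84 → 87.

87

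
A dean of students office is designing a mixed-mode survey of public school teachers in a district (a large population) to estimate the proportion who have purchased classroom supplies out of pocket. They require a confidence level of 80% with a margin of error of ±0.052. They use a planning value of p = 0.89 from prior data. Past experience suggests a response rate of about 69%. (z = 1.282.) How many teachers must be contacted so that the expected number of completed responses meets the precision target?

Completed interviews needed: n₀ = 1.282² × 0.0979 / 0.052² ≈ 59.50 → 60.
At a 69% response rate, contacts needed = 60 / 0.69 ≈ 86.96 → 87.

87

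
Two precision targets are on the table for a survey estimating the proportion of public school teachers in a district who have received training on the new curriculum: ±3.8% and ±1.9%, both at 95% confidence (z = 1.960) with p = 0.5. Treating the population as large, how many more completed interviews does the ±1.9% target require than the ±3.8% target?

At ±3.8%: n = 1.960² × 0.2500 / 0.038² ≈ 665.10 → 666.
At ±1.9%: n = 1.960² × 0.2500 / 0.019² ≈ 2660.39 → 2661.
Additional respondents: 2661 − 666 = 1995.

1995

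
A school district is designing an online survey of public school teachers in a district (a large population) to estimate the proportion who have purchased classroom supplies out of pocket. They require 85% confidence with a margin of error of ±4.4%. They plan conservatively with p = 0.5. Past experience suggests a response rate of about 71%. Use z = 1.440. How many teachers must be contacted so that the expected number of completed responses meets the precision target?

Completed interviews needed: n₀ = 1.440² × 0.2500 / 0.044² ≈ 267.77 → 268.
At a 71% response rate, contacts needed = 268 / 0.71 ≈ 377.46 → 378.

378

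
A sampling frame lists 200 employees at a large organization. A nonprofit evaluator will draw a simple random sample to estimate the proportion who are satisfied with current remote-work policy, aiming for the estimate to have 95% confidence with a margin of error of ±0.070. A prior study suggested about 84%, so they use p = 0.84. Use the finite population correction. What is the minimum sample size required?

For 95% confidence, z = 1.960.
Unadjusted: n₀ = 1.960² × 0.84 × 0.16 / 0.070² ≈ 105.37, so n₀ = 106.
Finite population correction with N = 200: n = n₀ / (1 + (n₀−1)/N) = 106 / (1 + 105/200) = 106 / 1.5250 ≈ 69.51.
Rounding up, n = 70.

70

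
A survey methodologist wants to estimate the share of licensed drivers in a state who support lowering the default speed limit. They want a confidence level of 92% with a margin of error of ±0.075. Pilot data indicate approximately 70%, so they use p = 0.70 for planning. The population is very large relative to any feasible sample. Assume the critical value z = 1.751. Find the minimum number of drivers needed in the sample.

With p = 0.70, p(1−p) = 0.2100.
n = z²·p(1−p)/E² = 1.751² × 0.2100 / 0.075² = 3.0660 × 0.2100 / 0.005625 ≈ 114.46.
Rounding up gives n = 115.

115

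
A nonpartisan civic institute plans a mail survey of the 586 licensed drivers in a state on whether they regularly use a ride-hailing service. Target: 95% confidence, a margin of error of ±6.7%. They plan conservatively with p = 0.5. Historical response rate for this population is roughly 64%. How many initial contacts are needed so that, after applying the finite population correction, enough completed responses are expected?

246

For 95% confidence, z = 1.96.
Completed interviews needed (unadjusted): n₀ = 1.96² × 0.2500 / 0.067² ≈ 213.95 → 214.
FPC for N = 586: n = 214 / (1 + 213/586) = 214 / 1.3635 ≈ 156.95 → 157.
At a 64% response rate, contacts needed = 157 / 0.64 ≈ 245.31 → 246.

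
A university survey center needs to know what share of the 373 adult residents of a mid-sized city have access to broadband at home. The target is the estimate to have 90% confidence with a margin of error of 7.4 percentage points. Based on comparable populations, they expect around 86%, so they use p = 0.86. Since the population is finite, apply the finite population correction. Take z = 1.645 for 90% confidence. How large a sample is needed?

Unadjusted: n₀ = 1.645² × 0.86 × 0.14 / 0.074² ≈ 59.50, so n₀ = 60.
Finite population correction with N = 373: n = n₀ / (1 + (n₀−1)/N) = 60 / (1 + 59/373) = 60 / 1.1582 ≈ 51.81.
Rounding up, n = 52.

52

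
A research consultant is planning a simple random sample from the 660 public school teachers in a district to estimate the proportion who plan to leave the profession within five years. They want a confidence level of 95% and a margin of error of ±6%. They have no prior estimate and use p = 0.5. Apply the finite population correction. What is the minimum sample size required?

For 95% confidence, z = 1.96.
Unadjusted: n₀ = 1.96² × 0.50 × 0.50 / 0.060² ≈ 266.78, so n₀ = 267.
Finite population correction with N = 660: n = n₀ / (1 + (n₀−1)/N) = 267 / (1 + 266/660) = 267 / 1.4030 ≈ 190.30.
Rounding up, n = 191.

191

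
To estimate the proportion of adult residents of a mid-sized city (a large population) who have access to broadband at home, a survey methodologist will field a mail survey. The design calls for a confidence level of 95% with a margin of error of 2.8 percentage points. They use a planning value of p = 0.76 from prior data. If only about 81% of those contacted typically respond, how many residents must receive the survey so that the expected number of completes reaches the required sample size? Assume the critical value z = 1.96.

Completed interviews needed: n₀ = 1.96² × 0.1824 / 0.028² ≈ 893.76 → 894.
At an 81% response rate, contacts needed = 894 / 0.81 ≈ 1103.70 → 1104.

1104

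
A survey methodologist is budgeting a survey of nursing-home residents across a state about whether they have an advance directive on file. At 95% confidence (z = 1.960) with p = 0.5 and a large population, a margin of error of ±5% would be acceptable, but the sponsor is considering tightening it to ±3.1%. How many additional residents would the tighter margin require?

615

At ±5%: n = 1.960² × 0.2500 / 0.050² ≈ 384.16 → 385.
At ±3.1%: n = 1.960² × 0.2500 / 0.031² ≈ 999.38 → 1000.
Additional respondents: 1000 − 385 = 615.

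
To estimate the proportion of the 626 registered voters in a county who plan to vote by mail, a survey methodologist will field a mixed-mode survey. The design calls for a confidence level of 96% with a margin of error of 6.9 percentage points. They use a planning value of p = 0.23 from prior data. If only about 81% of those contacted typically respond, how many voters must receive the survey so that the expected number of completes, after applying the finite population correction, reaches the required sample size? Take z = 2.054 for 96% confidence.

Completed interviews needed (unadjusted): n₀ = 2.054² × 0.1771 / 0.069² ≈ 156.94 → 157.
FPC for N = 626: n = 157 / (1 + 156/626) = 157 / 1.2492 ≈ 125.68 → 126.
At an 81% response rate, contacts needed = 126 / 0.81 ≈ 155.56 → 156.

156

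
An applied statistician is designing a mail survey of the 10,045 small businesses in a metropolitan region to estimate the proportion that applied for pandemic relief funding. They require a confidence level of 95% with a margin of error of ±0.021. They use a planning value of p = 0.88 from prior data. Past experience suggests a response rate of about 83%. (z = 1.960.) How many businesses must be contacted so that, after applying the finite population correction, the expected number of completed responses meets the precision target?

1016

Completed interviews needed (unadjusted): n₀ = 1.960² × 0.1056 / 0.021² ≈ 919.89 → 920.
FPC for N = 10,045: n = 920 / (1 + 919/10045) = 920 / 1.0915 ≈ 842.89 → 843.
At an 83% response rate, contacts needed = 843 / 0.83 ≈ 1015.66 → 1016.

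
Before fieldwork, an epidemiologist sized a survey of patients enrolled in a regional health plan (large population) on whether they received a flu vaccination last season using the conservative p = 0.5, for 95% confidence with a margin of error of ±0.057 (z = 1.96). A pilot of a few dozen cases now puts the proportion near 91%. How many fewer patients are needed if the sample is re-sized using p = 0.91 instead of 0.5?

199

Conservative (p = 0.5): n = 1.96² × 0.25 / 0.057² ≈ 295.60 → 296.
Using p = 0.91: p(1−p) = 0.0819, so n = 1.96² × 0.0819 / 0.057² ≈ 96.84 → 97.
Reduction: 296 − 97 = 199.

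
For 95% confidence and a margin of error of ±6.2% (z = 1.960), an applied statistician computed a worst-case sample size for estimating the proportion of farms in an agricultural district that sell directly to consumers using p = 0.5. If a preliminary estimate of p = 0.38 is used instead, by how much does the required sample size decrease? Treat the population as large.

14

Conservative (p = 0.5): n = 1.960² × 0.25 / 0.062² ≈ 249.84 → 250.
Using p = 0.38: p(1−p) = 0.2356, so n = 1.960² × 0.2356 / 0.062² ≈ 235.45 → 236.
Reduction: 250 − 236 = 14.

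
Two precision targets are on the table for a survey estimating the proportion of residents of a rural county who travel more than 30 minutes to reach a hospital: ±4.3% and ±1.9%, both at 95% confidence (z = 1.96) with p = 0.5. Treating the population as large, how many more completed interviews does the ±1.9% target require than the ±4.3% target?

At ±4.3%: n = 1.96² × 0.2500 / 0.043² ≈ 519.42 → 520.
At ±1.9%: n = 1.96² × 0.2500 / 0.019² ≈ 2660.39 → 2661.
Additional respondents: 2661 − 520 = 2141.

2141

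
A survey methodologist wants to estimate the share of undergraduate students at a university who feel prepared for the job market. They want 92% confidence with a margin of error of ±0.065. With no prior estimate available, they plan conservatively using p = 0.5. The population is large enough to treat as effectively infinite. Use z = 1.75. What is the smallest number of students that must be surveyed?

With p = 0.5, p(1−p) = 0.25.
n = z²·p(1−p)/E² = 1.75² × 0.2500 / 0.065² = 3.0625 × 0.2500 / 0.004225 ≈ 181.21.
Rounding up gives n = 182.

182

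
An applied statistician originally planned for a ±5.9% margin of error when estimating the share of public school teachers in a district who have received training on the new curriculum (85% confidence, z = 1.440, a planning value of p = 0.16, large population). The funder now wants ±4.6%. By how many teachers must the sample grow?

At ±5.9%: n = 1.440² × 0.1344 / 0.059² ≈ 80.06 → 81.
At ±4.6%: n = 1.440² × 0.1344 / 0.046² ≈ 131.71 → 132.
Additional respondents: 132 − 81 = 51.

51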